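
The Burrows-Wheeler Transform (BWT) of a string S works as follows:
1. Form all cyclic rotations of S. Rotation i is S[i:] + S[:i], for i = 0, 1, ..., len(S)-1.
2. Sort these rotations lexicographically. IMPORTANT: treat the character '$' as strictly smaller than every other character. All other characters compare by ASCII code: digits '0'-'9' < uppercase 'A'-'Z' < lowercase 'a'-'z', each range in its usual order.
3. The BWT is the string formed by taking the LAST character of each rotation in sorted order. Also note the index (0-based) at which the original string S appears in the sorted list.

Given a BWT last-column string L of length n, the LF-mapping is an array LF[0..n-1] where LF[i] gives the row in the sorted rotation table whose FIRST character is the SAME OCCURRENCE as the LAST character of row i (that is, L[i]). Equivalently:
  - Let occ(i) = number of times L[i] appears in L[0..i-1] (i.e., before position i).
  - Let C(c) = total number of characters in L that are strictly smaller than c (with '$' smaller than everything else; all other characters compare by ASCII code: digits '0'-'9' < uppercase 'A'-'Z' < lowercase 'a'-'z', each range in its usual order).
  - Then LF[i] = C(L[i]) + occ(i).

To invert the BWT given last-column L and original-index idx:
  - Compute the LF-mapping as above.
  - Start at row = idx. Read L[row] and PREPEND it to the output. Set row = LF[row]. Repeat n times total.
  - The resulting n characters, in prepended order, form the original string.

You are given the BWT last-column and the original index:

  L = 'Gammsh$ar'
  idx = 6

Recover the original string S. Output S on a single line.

LF mapping: 1 2 5 6 8 4 0 3 7
Walk LF starting at row 6, prepending L[row]:
  step 1: row=6, L[6]='$', prepend. Next row=LF[6]=0
  step 2: row=0, L[0]='G', prepend. Next row=LF[0]=1
  step 3: row=1, L[1]='a', prepend. Next row=LF[1]=2
  step 4: row=2, L[2]='m', prepend. Next row=LF[2]=5
  step 5: row=5, L[5]='h', prepend. Next row=LF[5]=4
  step 6: row=4, L[4]='s', prepend. Next row=LF[4]=8
  step 7: row=8, L[8]='r', prepend. Next row=LF[8]=7
  step 8: row=7, L[7]='a', prepend. Next row=LF[7]=3
  step 9: row=3, L[3]='m', prepend. Next row=LF[3]=6
Reversed output: marshmaG$

Answer: marshmaG$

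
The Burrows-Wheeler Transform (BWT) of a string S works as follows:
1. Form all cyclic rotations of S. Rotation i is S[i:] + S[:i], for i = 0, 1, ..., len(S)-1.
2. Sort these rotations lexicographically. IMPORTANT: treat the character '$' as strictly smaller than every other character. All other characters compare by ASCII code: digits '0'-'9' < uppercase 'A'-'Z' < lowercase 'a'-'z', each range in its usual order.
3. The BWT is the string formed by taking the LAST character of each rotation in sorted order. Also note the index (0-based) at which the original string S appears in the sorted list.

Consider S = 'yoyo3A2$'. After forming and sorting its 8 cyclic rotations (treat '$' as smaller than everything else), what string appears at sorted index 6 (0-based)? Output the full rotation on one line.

Answer: yo3A2$yo

Derivation:
All 8 rotations (rotation i = S[i:]+S[:i]):
  rot[0] = yoyo3A2$
  rot[1] = oyo3A2$y
  rot[2] = yo3A2$yo
  rot[3] = o3A2$yoy
  rot[4] = 3A2$yoyo
  rot[5] = A2$yoyo3
  rot[6] = 2$yoyo3A
  rot[7] = $yoyo3A2
Sorted (with $ < everything):
  sorted[0] = $yoyo3A2
  sorted[1] = 2$yoyo3A
  sorted[2] = 3A2$yoyo
  sorted[3] = A2$yoyo3
  sorted[4] = o3A2$yoy
  sorted[5] = oyo3A2$y
  sorted[6] = yo3A2$yo
  sorted[7] = yoyo3A2$
sorted[6] = yo3A2$yo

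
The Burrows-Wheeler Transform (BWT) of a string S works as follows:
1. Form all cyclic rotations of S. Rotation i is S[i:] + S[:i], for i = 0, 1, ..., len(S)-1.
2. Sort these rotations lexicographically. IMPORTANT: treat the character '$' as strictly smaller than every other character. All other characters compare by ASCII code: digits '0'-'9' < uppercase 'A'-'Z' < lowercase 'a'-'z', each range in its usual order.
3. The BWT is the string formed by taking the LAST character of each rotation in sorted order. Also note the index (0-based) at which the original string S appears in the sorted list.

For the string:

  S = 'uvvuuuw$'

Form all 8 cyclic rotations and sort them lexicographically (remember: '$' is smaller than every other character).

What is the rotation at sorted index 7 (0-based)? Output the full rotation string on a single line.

Answer: w$uvvuuu

Derivation:
All 8 rotations (rotation i = S[i:]+S[:i]):
  rot[0] = uvvuuuw$
  rot[1] = vvuuuw$u
  rot[2] = vuuuw$uv
  rot[3] = uuuw$uvv
  rot[4] = uuw$uvvu
  rot[5] = uw$uvvuu
  rot[6] = w$uvvuuu
  rot[7] = $uvvuuuw
Sorted (with $ < everything):
  sorted[0] = $uvvuuuw
  sorted[1] = uuuw$uvv
  sorted[2] = uuw$uvvu
  sorted[3] = uvvuuuw$
  sorted[4] = uw$uvvuu
  sorted[5] = vuuuw$uv
  sorted[6] = vvuuuw$u
  sorted[7] = w$uvvuuu
sorted[7] = w$uvvuuu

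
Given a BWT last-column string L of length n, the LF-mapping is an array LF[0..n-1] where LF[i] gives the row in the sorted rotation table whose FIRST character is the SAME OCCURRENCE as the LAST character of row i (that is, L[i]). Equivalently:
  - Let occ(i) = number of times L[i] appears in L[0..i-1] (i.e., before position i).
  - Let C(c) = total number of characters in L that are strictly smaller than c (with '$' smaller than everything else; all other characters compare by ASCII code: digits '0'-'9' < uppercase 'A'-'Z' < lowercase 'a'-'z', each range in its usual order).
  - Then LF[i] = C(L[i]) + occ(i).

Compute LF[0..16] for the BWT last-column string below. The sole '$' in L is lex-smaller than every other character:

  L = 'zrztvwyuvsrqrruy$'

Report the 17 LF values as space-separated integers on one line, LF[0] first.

Char counts: '$':1, 'q':1, 'r':4, 's':1, 't':1, 'u':2, 'v':2, 'w':1, 'y':2, 'z':2
C (first-col start): C('$')=0, C('q')=1, C('r')=2, C('s')=6, C('t')=7, C('u')=8, C('v')=10, C('w')=12, C('y')=13, C('z')=15
L[0]='z': occ=0, LF[0]=C('z')+0=15+0=15
L[1]='r': occ=0, LF[1]=C('r')+0=2+0=2
L[2]='z': occ=1, LF[2]=C('z')+1=15+1=16
L[3]='t': occ=0, LF[3]=C('t')+0=7+0=7
L[4]='v': occ=0, LF[4]=C('v')+0=10+0=10
L[5]='w': occ=0, LF[5]=C('w')+0=12+0=12
L[6]='y': occ=0, LF[6]=C('y')+0=13+0=13
L[7]='u': occ=0, LF[7]=C('u')+0=8+0=8
L[8]='v': occ=1, LF[8]=C('v')+1=10+1=11
L[9]='s': occ=0, LF[9]=C('s')+0=6+0=6
L[10]='r': occ=1, LF[10]=C('r')+1=2+1=3
L[11]='q': occ=0, LF[11]=C('q')+0=1+0=1
L[12]='r': occ=2, LF[12]=C('r')+2=2+2=4
L[13]='r': occ=3, LF[13]=C('r')+3=2+3=5
L[14]='u': occ=1, LF[14]=C('u')+1=8+1=9
L[15]='y': occ=1, LF[15]=C('y')+1=13+1=14
L[16]='$': occ=0, LF[16]=C('$')+0=0+0=0

Answer: 15 2 16 7 10 12 13 8 11 6 3 1 4 5 9 14 0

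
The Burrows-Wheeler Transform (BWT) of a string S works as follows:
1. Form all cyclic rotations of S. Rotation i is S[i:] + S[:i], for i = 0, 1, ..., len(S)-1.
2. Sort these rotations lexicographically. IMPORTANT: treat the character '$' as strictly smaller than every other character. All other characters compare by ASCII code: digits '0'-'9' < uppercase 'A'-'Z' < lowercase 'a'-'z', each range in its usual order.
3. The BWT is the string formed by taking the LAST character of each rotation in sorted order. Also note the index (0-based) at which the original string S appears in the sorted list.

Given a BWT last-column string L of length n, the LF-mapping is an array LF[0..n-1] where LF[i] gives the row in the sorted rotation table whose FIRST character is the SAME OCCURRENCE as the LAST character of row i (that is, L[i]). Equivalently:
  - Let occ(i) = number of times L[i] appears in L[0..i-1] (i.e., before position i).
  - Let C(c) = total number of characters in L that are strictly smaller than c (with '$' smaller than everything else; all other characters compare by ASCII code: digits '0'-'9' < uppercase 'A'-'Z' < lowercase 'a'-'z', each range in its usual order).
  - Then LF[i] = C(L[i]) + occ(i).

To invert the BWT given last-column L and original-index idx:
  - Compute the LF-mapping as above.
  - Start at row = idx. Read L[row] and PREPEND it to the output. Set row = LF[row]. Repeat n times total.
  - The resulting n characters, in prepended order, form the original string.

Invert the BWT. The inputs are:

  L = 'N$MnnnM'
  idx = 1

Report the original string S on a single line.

Answer: MMnnnN$

Derivation:
LF mapping: 3 0 1 4 5 6 2
Walk LF starting at row 1, prepending L[row]:
  step 1: row=1, L[1]='$', prepend. Next row=LF[1]=0
  step 2: row=0, L[0]='N', prepend. Next row=LF[0]=3
  step 3: row=3, L[3]='n', prepend. Next row=LF[3]=4
  step 4: row=4, L[4]='n', prepend. Next row=LF[4]=5
  step 5: row=5, L[5]='n', prepend. Next row=LF[5]=6
  step 6: row=6, L[6]='M', prepend. Next row=LF[6]=2
  step 7: row=2, L[2]='M', prepend. Next row=LF[2]=1
Reversed output: MMnnnN$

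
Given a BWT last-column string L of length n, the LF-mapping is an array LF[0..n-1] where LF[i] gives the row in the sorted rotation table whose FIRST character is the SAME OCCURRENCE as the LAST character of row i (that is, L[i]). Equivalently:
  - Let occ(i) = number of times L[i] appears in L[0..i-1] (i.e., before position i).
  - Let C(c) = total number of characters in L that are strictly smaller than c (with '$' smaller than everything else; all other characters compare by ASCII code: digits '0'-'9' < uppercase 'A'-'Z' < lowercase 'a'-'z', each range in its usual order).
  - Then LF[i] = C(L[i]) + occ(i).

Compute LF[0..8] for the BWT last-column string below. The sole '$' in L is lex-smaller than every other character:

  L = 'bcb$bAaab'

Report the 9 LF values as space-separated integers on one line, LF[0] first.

Char counts: '$':1, 'A':1, 'a':2, 'b':4, 'c':1
C (first-col start): C('$')=0, C('A')=1, C('a')=2, C('b')=4, C('c')=8
L[0]='b': occ=0, LF[0]=C('b')+0=4+0=4
L[1]='c': occ=0, LF[1]=C('c')+0=8+0=8
L[2]='b': occ=1, LF[2]=C('b')+1=4+1=5
L[3]='$': occ=0, LF[3]=C('$')+0=0+0=0
L[4]='b': occ=2, LF[4]=C('b')+2=4+2=6
L[5]='A': occ=0, LF[5]=C('A')+0=1+0=1
L[6]='a': occ=0, LF[6]=C('a')+0=2+0=2
L[7]='a': occ=1, LF[7]=C('a')+1=2+1=3
L[8]='b': occ=3, LF[8]=C('b')+3=4+3=7

Answer: 4 8 5 0 6 1 2 3 7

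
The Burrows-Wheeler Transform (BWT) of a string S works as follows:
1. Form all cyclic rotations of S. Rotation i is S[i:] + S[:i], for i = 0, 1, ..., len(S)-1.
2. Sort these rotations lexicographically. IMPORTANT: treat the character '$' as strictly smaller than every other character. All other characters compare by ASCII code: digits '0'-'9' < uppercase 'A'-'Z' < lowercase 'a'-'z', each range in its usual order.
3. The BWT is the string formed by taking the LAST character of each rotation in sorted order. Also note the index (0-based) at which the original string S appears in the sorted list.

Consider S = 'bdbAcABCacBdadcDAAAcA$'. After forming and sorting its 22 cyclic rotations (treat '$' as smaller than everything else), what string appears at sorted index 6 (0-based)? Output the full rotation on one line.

Answer: AcABCacBdadcDAAAcA$bdb

Derivation:
All 22 rotations (rotation i = S[i:]+S[:i]):
  rot[0] = bdbAcABCacBdadcDAAAcA$
  rot[1] = dbAcABCacBdadcDAAAcA$b
  rot[2] = bAcABCacBdadcDAAAcA$bd
  rot[3] = AcABCacBdadcDAAAcA$bdb
  rot[4] = cABCacBdadcDAAAcA$bdbA
  rot[5] = ABCacBdadcDAAAcA$bdbAc
  rot[6] = BCacBdadcDAAAcA$bdbAcA
  rot[7] = CacBdadcDAAAcA$bdbAcAB
  rot[8] = acBdadcDAAAcA$bdbAcABC
  rot[9] = cBdadcDAAAcA$bdbAcABCa
  rot[10] = BdadcDAAAcA$bdbAcABCac
  rot[11] = dadcDAAAcA$bdbAcABCacB
  rot[12] = adcDAAAcA$bdbAcABCacBd
  rot[13] = dcDAAAcA$bdbAcABCacBda
  rot[14] = cDAAAcA$bdbAcABCacBdad
  rot[15] = DAAAcA$bdbAcABCacBdadc
  rot[16] = AAAcA$bdbAcABCacBdadcD
  rot[17] = AAcA$bdbAcABCacBdadcDA
  rot[18] = AcA$bdbAcABCacBdadcDAA
  rot[19] = cA$bdbAcABCacBdadcDAAA
  rot[20] = A$bdbAcABCacBdadcDAAAc
  rot[21] = $bdbAcABCacBdadcDAAAcA
Sorted (with $ < everything):
  sorted[0] = $bdbAcABCacBdadcDAAAcA
  sorted[1] = A$bdbAcABCacBdadcDAAAc
  sorted[2] = AAAcA$bdbAcABCacBdadcD
  sorted[3] = AAcA$bdbAcABCacBdadcDA
  sorted[4] = ABCacBdadcDAAAcA$bdbAc
  sorted[5] = AcA$bdbAcABCacBdadcDAA
  sorted[6] = AcABCacBdadcDAAAcA$bdb
  sorted[7] = BCacBdadcDAAAcA$bdbAcA
  sorted[8] = BdadcDAAAcA$bdbAcABCac
  sorted[9] = CacBdadcDAAAcA$bdbAcAB
  sorted[10] = DAAAcA$bdbAcABCacBdadc
  sorted[11] = acBdadcDAAAcA$bdbAcABC
  sorted[12] = adcDAAAcA$bdbAcABCacBd
  sorted[13] = bAcABCacBdadcDAAAcA$bd
  sorted[14] = bdbAcABCacBdadcDAAAcA$
  sorted[15] = cA$bdbAcABCacBdadcDAAA
  sorted[16] = cABCacBdadcDAAAcA$bdbA
  sorted[17] = cBdadcDAAAcA$bdbAcABCa
  sorted[18] = cDAAAcA$bdbAcABCacBdad
  sorted[19] = dadcDAAAcA$bdbAcABCacB
  sorted[20] = dbAcABCacBdadcDAAAcA$b
  sorted[21] = dcDAAAcA$bdbAcABCacBda
sorted[6] = AcABCacBdadcDAAAcA$bdb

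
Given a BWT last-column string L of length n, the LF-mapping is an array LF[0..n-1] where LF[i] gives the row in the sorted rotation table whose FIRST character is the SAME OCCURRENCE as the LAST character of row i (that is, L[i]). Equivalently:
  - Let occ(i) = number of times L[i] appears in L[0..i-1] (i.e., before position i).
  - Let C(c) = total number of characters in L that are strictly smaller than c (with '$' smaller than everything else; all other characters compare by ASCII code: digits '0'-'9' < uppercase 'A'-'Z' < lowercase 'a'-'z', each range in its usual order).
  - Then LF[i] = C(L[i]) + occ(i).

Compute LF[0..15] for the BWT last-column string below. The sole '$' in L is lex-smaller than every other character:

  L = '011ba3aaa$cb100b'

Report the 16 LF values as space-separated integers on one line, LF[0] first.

Char counts: '$':1, '0':3, '1':3, '3':1, 'a':4, 'b':3, 'c':1
C (first-col start): C('$')=0, C('0')=1, C('1')=4, C('3')=7, C('a')=8, C('b')=12, C('c')=15
L[0]='0': occ=0, LF[0]=C('0')+0=1+0=1
L[1]='1': occ=0, LF[1]=C('1')+0=4+0=4
L[2]='1': occ=1, LF[2]=C('1')+1=4+1=5
L[3]='b': occ=0, LF[3]=C('b')+0=12+0=12
L[4]='a': occ=0, LF[4]=C('a')+0=8+0=8
L[5]='3': occ=0, LF[5]=C('3')+0=7+0=7
L[6]='a': occ=1, LF[6]=C('a')+1=8+1=9
L[7]='a': occ=2, LF[7]=C('a')+2=8+2=10
L[8]='a': occ=3, LF[8]=C('a')+3=8+3=11
L[9]='$': occ=0, LF[9]=C('$')+0=0+0=0
L[10]='c': occ=0, LF[10]=C('c')+0=15+0=15
L[11]='b': occ=1, LF[11]=C('b')+1=12+1=13
L[12]='1': occ=2, LF[12]=C('1')+2=4+2=6
L[13]='0': occ=1, LF[13]=C('0')+1=1+1=2
L[14]='0': occ=2, LF[14]=C('0')+2=1+2=3
L[15]='b': occ=2, LF[15]=C('b')+2=12+2=14

Answer: 1 4 5 12 8 7 9 10 11 0 15 13 6 2 3 14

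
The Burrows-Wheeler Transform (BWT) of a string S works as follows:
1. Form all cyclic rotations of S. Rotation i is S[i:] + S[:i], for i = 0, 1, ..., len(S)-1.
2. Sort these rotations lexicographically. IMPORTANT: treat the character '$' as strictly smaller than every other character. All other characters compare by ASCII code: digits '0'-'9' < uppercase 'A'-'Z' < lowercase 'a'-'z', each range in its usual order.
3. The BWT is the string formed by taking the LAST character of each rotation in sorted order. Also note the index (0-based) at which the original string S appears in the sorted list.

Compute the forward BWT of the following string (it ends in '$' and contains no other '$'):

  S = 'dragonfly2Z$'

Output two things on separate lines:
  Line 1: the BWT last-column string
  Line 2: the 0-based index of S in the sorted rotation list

Answer: Zy2r$nafogdl
4

Derivation:
All 12 rotations (rotation i = S[i:]+S[:i]):
  rot[0] = dragonfly2Z$
  rot[1] = ragonfly2Z$d
  rot[2] = agonfly2Z$dr
  rot[3] = gonfly2Z$dra
  rot[4] = onfly2Z$drag
  rot[5] = nfly2Z$drago
  rot[6] = fly2Z$dragon
  rot[7] = ly2Z$dragonf
  rot[8] = y2Z$dragonfl
  rot[9] = 2Z$dragonfly
  rot[10] = Z$dragonfly2
  rot[11] = $dragonfly2Z
Sorted (with $ < everything):
  sorted[0] = $dragonfly2Z  (last char: 'Z')
  sorted[1] = 2Z$dragonfly  (last char: 'y')
  sorted[2] = Z$dragonfly2  (last char: '2')
  sorted[3] = agonfly2Z$dr  (last char: 'r')
  sorted[4] = dragonfly2Z$  (last char: '$')
  sorted[5] = fly2Z$dragon  (last char: 'n')
  sorted[6] = gonfly2Z$dra  (last char: 'a')
  sorted[7] = ly2Z$dragonf  (last char: 'f')
  sorted[8] = nfly2Z$drago  (last char: 'o')
  sorted[9] = onfly2Z$drag  (last char: 'g')
  sorted[10] = ragonfly2Z$d  (last char: 'd')
  sorted[11] = y2Z$dragonfl  (last char: 'l')
Last column: Zy2r$nafogdl
Original string S is at sorted index 4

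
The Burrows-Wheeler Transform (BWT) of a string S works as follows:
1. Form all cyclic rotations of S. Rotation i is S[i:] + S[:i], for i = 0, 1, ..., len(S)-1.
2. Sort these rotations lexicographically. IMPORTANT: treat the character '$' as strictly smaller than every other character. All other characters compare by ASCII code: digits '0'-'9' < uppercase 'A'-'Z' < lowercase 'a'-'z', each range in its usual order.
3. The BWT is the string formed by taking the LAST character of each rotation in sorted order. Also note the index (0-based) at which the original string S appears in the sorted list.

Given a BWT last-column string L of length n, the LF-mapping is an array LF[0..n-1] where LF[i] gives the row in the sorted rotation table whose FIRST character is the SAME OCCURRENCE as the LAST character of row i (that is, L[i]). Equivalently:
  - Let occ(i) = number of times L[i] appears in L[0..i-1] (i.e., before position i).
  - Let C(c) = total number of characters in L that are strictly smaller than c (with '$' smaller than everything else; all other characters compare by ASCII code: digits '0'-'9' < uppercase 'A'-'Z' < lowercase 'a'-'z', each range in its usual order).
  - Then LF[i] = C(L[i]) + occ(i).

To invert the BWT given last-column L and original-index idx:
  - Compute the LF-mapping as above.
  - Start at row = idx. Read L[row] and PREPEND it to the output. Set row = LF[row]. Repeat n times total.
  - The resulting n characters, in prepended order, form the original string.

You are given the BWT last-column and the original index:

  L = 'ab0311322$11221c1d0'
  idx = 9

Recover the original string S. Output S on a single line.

LF mapping: 15 16 1 13 3 4 14 9 10 0 5 6 11 12 7 17 8 18 2
Walk LF starting at row 9, prepending L[row]:
  step 1: row=9, L[9]='$', prepend. Next row=LF[9]=0
  step 2: row=0, L[0]='a', prepend. Next row=LF[0]=15
  step 3: row=15, L[15]='c', prepend. Next row=LF[15]=17
  step 4: row=17, L[17]='d', prepend. Next row=LF[17]=18
  step 5: row=18, L[18]='0', prepend. Next row=LF[18]=2
  step 6: row=2, L[2]='0', prepend. Next row=LF[2]=1
  step 7: row=1, L[1]='b', prepend. Next row=LF[1]=16
  step 8: row=16, L[16]='1', prepend. Next row=LF[16]=8
  step 9: row=8, L[8]='2', prepend. Next row=LF[8]=10
  step 10: row=10, L[10]='1', prepend. Next row=LF[10]=5
  step 11: row=5, L[5]='1', prepend. Next row=LF[5]=4
  step 12: row=4, L[4]='1', prepend. Next row=LF[4]=3
  step 13: row=3, L[3]='3', prepend. Next row=LF[3]=13
  step 14: row=13, L[13]='2', prepend. Next row=LF[13]=12
  step 15: row=12, L[12]='2', prepend. Next row=LF[12]=11
  step 16: row=11, L[11]='1', prepend. Next row=LF[11]=6
  step 17: row=6, L[6]='3', prepend. Next row=LF[6]=14
  step 18: row=14, L[14]='1', prepend. Next row=LF[14]=7
  step 19: row=7, L[7]='2', prepend. Next row=LF[7]=9
Reversed output: 213122311121b00dca$

Answer: 213122311121b00dca$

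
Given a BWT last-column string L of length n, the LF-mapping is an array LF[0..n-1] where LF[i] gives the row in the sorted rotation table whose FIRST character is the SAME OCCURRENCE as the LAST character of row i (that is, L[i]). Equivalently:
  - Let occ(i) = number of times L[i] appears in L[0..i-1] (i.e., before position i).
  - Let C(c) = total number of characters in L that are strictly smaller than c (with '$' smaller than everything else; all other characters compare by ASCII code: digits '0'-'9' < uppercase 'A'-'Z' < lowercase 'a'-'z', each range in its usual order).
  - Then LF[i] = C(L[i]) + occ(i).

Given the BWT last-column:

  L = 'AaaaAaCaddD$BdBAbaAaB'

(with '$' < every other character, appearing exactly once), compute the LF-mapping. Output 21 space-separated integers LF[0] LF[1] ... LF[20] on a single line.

Answer: 1 10 11 12 2 13 8 14 18 19 9 0 5 20 6 3 17 15 4 16 7

Derivation:
Char counts: '$':1, 'A':4, 'B':3, 'C':1, 'D':1, 'a':7, 'b':1, 'd':3
C (first-col start): C('$')=0, C('A')=1, C('B')=5, C('C')=8, C('D')=9, C('a')=10, C('b')=17, C('d')=18
L[0]='A': occ=0, LF[0]=C('A')+0=1+0=1
L[1]='a': occ=0, LF[1]=C('a')+0=10+0=10
L[2]='a': occ=1, LF[2]=C('a')+1=10+1=11
L[3]='a': occ=2, LF[3]=C('a')+2=10+2=12
L[4]='A': occ=1, LF[4]=C('A')+1=1+1=2
L[5]='a': occ=3, LF[5]=C('a')+3=10+3=13
L[6]='C': occ=0, LF[6]=C('C')+0=8+0=8
L[7]='a': occ=4, LF[7]=C('a')+4=10+4=14
L[8]='d': occ=0, LF[8]=C('d')+0=18+0=18
L[9]='d': occ=1, LF[9]=C('d')+1=18+1=19
L[10]='D': occ=0, LF[10]=C('D')+0=9+0=9
L[11]='$': occ=0, LF[11]=C('$')+0=0+0=0
L[12]='B': occ=0, LF[12]=C('B')+0=5+0=5
L[13]='d': occ=2, LF[13]=C('d')+2=18+2=20
L[14]='B': occ=1, LF[14]=C('B')+1=5+1=6
L[15]='A': occ=2, LF[15]=C('A')+2=1+2=3
L[16]='b': occ=0, LF[16]=C('b')+0=17+0=17
L[17]='a': occ=5, LF[17]=C('a')+5=10+5=15
L[18]='A': occ=3, LF[18]=C('A')+3=1+3=4
L[19]='a': occ=6, LF[19]=C('a')+6=10+6=16
L[20]='B': occ=2, LF[20]=C('B')+2=5+2=7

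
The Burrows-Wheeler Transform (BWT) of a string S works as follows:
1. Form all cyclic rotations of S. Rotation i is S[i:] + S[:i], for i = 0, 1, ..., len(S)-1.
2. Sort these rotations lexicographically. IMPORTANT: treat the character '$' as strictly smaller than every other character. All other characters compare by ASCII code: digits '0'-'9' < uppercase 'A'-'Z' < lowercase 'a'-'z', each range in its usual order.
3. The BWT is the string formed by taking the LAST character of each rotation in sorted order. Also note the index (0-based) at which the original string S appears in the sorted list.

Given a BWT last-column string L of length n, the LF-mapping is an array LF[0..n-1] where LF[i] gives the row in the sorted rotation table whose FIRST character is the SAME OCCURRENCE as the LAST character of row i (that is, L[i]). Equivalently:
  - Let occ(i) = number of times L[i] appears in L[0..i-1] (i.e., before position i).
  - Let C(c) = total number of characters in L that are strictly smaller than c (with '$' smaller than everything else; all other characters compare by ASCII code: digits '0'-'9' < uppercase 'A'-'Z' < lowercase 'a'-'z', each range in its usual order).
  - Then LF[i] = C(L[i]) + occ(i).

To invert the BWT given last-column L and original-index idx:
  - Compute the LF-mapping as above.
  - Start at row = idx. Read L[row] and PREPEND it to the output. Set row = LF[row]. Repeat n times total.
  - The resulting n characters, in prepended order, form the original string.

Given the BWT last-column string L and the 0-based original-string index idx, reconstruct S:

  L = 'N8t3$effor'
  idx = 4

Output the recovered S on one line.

LF mapping: 3 2 9 1 0 4 5 6 7 8
Walk LF starting at row 4, prepending L[row]:
  step 1: row=4, L[4]='$', prepend. Next row=LF[4]=0
  step 2: row=0, L[0]='N', prepend. Next row=LF[0]=3
  step 3: row=3, L[3]='3', prepend. Next row=LF[3]=1
  step 4: row=1, L[1]='8', prepend. Next row=LF[1]=2
  step 5: row=2, L[2]='t', prepend. Next row=LF[2]=9
  step 6: row=9, L[9]='r', prepend. Next row=LF[9]=8
  step 7: row=8, L[8]='o', prepend. Next row=LF[8]=7
  step 8: row=7, L[7]='f', prepend. Next row=LF[7]=6
  step 9: row=6, L[6]='f', prepend. Next row=LF[6]=5
  step 10: row=5, L[5]='e', prepend. Next row=LF[5]=4
Reversed output: effort83N$

Answer: effort83N$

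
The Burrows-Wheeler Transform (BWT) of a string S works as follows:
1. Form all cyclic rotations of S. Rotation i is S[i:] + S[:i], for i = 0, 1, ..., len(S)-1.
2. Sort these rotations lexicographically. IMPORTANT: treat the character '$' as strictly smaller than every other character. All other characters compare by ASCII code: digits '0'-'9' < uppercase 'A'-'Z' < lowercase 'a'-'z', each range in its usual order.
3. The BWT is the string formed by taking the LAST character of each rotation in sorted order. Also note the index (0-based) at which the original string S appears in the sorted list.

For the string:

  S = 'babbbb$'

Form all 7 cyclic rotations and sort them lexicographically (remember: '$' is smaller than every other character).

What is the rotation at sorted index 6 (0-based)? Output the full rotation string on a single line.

Answer: bbbb$ba

Derivation:
All 7 rotations (rotation i = S[i:]+S[:i]):
  rot[0] = babbbb$
  rot[1] = abbbb$b
  rot[2] = bbbb$ba
  rot[3] = bbb$bab
  rot[4] = bb$babb
  rot[5] = b$babbb
  rot[6] = $babbbb
Sorted (with $ < everything):
  sorted[0] = $babbbb
  sorted[1] = abbbb$b
  sorted[2] = b$babbb
  sorted[3] = babbbb$
  sorted[4] = bb$babb
  sorted[5] = bbb$bab
  sorted[6] = bbbb$ba
sorted[6] = bbbb$ba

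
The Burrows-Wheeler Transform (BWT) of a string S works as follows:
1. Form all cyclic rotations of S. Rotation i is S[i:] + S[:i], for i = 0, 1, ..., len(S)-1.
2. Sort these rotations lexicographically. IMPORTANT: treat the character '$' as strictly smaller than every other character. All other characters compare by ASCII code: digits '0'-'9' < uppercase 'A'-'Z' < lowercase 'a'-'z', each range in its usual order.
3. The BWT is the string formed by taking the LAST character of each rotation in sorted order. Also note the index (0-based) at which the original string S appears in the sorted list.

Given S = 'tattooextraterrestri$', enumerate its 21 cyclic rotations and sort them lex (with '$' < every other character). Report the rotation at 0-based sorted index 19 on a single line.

Answer: ttooextraterrestri$ta

Derivation:
All 21 rotations (rotation i = S[i:]+S[:i]):
  rot[0] = tattooextraterrestri$
  rot[1] = attooextraterrestri$t
  rot[2] = ttooextraterrestri$ta
  rot[3] = tooextraterrestri$tat
  rot[4] = ooextraterrestri$tatt
  rot[5] = oextraterrestri$tatto
  rot[6] = extraterrestri$tattoo
  rot[7] = xtraterrestri$tattooe
  rot[8] = traterrestri$tattooex
  rot[9] = raterrestri$tattooext
  rot[10] = aterrestri$tattooextr
  rot[11] = terrestri$tattooextra
  rot[12] = errestri$tattooextrat
  rot[13] = rrestri$tattooextrate
  rot[14] = restri$tattooextrater
  rot[15] = estri$tattooextraterr
  rot[16] = stri$tattooextraterre
  rot[17] = tri$tattooextraterres
  rot[18] = ri$tattooextraterrest
  rot[19] = i$tattooextraterrestr
  rot[20] = $tattooextraterrestri
Sorted (with $ < everything):
  sorted[0] = $tattooextraterrestri
  sorted[1] = aterrestri$tattooextr
  sorted[2] = attooextraterrestri$t
  sorted[3] = errestri$tattooextrat
  sorted[4] = estri$tattooextraterr
  sorted[5] = extraterrestri$tattoo
  sorted[6] = i$tattooextraterrestr
  sorted[7] = oextraterrestri$tatto
  sorted[8] = ooextraterrestri$tatt
  sorted[9] = raterrestri$tattooext
  sorted[10] = restri$tattooextrater
  sorted[11] = ri$tattooextraterrest
  sorted[12] = rrestri$tattooextrate
  sorted[13] = stri$tattooextraterre
  sorted[14] = tattooextraterrestri$
  sorted[15] = terrestri$tattooextra
  sorted[16] = tooextraterrestri$tat
  sorted[17] = traterrestri$tattooex
  sorted[18] = tri$tattooextraterres
  sorted[19] = ttooextraterrestri$ta
  sorted[20] = xtraterrestri$tattooe
sorted[19] = ttooextraterrestri$ta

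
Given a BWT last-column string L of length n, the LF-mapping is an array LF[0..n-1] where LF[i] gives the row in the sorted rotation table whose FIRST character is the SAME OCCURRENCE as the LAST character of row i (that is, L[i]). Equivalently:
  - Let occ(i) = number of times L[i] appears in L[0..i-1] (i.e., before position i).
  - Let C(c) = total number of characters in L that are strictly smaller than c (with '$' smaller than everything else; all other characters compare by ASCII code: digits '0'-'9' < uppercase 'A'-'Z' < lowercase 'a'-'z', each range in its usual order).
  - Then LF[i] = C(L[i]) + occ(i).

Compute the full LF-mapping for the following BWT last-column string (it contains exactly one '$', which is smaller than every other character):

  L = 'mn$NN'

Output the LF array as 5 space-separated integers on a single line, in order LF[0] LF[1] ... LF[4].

Char counts: '$':1, 'N':2, 'm':1, 'n':1
C (first-col start): C('$')=0, C('N')=1, C('m')=3, C('n')=4
L[0]='m': occ=0, LF[0]=C('m')+0=3+0=3
L[1]='n': occ=0, LF[1]=C('n')+0=4+0=4
L[2]='$': occ=0, LF[2]=C('$')+0=0+0=0
L[3]='N': occ=0, LF[3]=C('N')+0=1+0=1
L[4]='N': occ=1, LF[4]=C('N')+1=1+1=2

Answer: 3 4 0 1 2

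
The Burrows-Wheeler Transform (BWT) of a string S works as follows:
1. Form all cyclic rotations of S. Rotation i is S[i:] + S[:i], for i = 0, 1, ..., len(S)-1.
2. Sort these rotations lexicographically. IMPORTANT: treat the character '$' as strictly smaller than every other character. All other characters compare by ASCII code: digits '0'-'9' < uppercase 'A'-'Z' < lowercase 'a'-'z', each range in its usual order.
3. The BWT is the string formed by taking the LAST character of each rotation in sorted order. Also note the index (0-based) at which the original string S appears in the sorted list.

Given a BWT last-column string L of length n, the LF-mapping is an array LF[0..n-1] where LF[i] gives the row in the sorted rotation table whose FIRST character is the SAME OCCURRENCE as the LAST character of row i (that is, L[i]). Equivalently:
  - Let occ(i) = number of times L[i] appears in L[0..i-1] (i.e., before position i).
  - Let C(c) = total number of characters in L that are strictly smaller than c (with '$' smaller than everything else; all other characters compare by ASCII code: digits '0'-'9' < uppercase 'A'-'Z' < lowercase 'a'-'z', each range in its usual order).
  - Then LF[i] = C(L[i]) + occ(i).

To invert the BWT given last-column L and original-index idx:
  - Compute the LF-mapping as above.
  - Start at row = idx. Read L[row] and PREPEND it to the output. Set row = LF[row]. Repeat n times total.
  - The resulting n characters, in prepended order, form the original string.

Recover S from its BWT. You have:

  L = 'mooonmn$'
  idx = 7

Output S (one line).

Answer: onnomom$

Derivation:
LF mapping: 1 5 6 7 3 2 4 0
Walk LF starting at row 7, prepending L[row]:
  step 1: row=7, L[7]='$', prepend. Next row=LF[7]=0
  step 2: row=0, L[0]='m', prepend. Next row=LF[0]=1
  step 3: row=1, L[1]='o', prepend. Next row=LF[1]=5
  step 4: row=5, L[5]='m', prepend. Next row=LF[5]=2
  step 5: row=2, L[2]='o', prepend. Next row=LF[2]=6
  step 6: row=6, L[6]='n', prepend. Next row=LF[6]=4
  step 7: row=4, L[4]='n', prepend. Next row=LF[4]=3
  step 8: row=3, L[3]='o', prepend. Next row=LF[3]=7
Reversed output: onnomom$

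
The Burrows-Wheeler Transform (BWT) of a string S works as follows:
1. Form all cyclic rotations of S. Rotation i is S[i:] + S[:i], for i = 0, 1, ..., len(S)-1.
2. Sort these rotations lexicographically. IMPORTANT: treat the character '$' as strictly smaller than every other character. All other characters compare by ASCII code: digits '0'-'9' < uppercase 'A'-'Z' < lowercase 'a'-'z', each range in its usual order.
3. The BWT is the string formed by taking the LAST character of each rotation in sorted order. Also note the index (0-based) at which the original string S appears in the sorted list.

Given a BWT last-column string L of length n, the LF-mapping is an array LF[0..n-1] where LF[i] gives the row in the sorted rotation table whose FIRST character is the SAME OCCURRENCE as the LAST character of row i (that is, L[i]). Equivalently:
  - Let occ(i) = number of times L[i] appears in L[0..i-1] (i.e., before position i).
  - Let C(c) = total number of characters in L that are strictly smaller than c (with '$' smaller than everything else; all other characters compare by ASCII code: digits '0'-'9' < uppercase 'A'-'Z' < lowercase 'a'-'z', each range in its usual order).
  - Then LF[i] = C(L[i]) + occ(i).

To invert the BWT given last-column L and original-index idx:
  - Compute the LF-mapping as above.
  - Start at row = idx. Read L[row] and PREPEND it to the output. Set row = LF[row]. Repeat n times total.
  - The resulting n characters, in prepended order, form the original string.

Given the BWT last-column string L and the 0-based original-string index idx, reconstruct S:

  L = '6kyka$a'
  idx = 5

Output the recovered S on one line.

Answer: kayak6$

Derivation:
LF mapping: 1 4 6 5 2 0 3
Walk LF starting at row 5, prepending L[row]:
  step 1: row=5, L[5]='$', prepend. Next row=LF[5]=0
  step 2: row=0, L[0]='6', prepend. Next row=LF[0]=1
  step 3: row=1, L[1]='k', prepend. Next row=LF[1]=4
  step 4: row=4, L[4]='a', prepend. Next row=LF[4]=2
  step 5: row=2, L[2]='y', prepend. Next row=LF[2]=6
  step 6: row=6, L[6]='a', prepend. Next row=LF[6]=3
  step 7: row=3, L[3]='k', prepend. Next row=LF[3]=5
Reversed output: kayak6$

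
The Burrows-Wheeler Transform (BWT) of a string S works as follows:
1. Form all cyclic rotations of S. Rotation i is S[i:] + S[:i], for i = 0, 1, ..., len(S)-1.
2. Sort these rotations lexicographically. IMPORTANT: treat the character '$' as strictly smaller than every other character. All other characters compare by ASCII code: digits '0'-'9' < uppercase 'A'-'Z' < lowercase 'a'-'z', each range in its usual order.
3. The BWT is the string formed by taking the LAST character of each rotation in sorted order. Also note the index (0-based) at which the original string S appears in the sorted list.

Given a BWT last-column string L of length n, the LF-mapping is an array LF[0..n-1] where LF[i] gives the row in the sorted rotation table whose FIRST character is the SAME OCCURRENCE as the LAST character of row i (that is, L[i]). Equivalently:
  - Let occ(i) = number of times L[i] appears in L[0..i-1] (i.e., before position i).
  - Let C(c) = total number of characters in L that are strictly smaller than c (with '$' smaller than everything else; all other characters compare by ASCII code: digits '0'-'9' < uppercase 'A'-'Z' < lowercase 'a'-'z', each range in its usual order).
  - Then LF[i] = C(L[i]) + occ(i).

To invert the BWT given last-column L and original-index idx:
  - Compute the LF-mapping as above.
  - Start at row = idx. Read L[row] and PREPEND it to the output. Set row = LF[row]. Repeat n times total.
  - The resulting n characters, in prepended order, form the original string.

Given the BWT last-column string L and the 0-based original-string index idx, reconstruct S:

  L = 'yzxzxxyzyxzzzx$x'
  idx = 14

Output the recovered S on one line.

Answer: zzxxzzxxxyyxzzy$

Derivation:
LF mapping: 7 10 1 11 2 3 8 12 9 4 13 14 15 5 0 6
Walk LF starting at row 14, prepending L[row]:
  step 1: row=14, L[14]='$', prepend. Next row=LF[14]=0
  step 2: row=0, L[0]='y', prepend. Next row=LF[0]=7
  step 3: row=7, L[7]='z', prepend. Next row=LF[7]=12
  step 4: row=12, L[12]='z', prepend. Next row=LF[12]=15
  step 5: row=15, L[15]='x', prepend. Next row=LF[15]=6
  step 6: row=6, L[6]='y', prepend. Next row=LF[6]=8
  step 7: row=8, L[8]='y', prepend. Next row=LF[8]=9
  step 8: row=9, L[9]='x', prepend. Next row=LF[9]=4
  step 9: row=4, L[4]='x', prepend. Next row=LF[4]=2
  step 10: row=2, L[2]='x', prepend. Next row=LF[2]=1
  step 11: row=1, L[1]='z', prepend. Next row=LF[1]=10
  step 12: row=10, L[10]='z', prepend. Next row=LF[10]=13
  step 13: row=13, L[13]='x', prepend. Next row=LF[13]=5
  step 14: row=5, L[5]='x', prepend. Next row=LF[5]=3
  step 15: row=3, L[3]='z', prepend. Next row=LF[3]=11
  step 16: row=11, L[11]='z', prepend. Next row=LF[11]=14
Reversed output: zzxxzzxxxyyxzzy$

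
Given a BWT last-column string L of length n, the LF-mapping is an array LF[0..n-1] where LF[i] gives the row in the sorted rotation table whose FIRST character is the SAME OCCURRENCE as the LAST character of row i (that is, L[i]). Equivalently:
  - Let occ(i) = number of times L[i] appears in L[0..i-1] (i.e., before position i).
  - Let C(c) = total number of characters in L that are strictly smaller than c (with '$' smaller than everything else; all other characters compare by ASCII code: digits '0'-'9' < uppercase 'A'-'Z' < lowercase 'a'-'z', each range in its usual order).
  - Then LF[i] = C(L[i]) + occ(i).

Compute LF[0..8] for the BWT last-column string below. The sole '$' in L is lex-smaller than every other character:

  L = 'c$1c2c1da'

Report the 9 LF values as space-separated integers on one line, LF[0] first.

Char counts: '$':1, '1':2, '2':1, 'a':1, 'c':3, 'd':1
C (first-col start): C('$')=0, C('1')=1, C('2')=3, C('a')=4, C('c')=5, C('d')=8
L[0]='c': occ=0, LF[0]=C('c')+0=5+0=5
L[1]='$': occ=0, LF[1]=C('$')+0=0+0=0
L[2]='1': occ=0, LF[2]=C('1')+0=1+0=1
L[3]='c': occ=1, LF[3]=C('c')+1=5+1=6
L[4]='2': occ=0, LF[4]=C('2')+0=3+0=3
L[5]='c': occ=2, LF[5]=C('c')+2=5+2=7
L[6]='1': occ=1, LF[6]=C('1')+1=1+1=2
L[7]='d': occ=0, LF[7]=C('d')+0=8+0=8
L[8]='a': occ=0, LF[8]=C('a')+0=4+0=4

Answer: 5 0 1 6 3 7 2 8 4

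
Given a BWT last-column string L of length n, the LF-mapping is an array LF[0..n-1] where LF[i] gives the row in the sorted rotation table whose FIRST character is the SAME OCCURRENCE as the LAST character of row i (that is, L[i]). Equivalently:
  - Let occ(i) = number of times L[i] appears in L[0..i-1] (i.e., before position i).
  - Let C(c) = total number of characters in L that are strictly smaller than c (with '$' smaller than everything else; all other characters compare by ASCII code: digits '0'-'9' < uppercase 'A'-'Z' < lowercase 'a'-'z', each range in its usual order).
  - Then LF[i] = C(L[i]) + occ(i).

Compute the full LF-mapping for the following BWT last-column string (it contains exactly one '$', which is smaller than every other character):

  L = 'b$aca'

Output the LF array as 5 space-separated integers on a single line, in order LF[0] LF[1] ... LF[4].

Char counts: '$':1, 'a':2, 'b':1, 'c':1
C (first-col start): C('$')=0, C('a')=1, C('b')=3, C('c')=4
L[0]='b': occ=0, LF[0]=C('b')+0=3+0=3
L[1]='$': occ=0, LF[1]=C('$')+0=0+0=0
L[2]='a': occ=0, LF[2]=C('a')+0=1+0=1
L[3]='c': occ=0, LF[3]=C('c')+0=4+0=4
L[4]='a': occ=1, LF[4]=C('a')+1=1+1=2

Answer: 3 0 1 4 2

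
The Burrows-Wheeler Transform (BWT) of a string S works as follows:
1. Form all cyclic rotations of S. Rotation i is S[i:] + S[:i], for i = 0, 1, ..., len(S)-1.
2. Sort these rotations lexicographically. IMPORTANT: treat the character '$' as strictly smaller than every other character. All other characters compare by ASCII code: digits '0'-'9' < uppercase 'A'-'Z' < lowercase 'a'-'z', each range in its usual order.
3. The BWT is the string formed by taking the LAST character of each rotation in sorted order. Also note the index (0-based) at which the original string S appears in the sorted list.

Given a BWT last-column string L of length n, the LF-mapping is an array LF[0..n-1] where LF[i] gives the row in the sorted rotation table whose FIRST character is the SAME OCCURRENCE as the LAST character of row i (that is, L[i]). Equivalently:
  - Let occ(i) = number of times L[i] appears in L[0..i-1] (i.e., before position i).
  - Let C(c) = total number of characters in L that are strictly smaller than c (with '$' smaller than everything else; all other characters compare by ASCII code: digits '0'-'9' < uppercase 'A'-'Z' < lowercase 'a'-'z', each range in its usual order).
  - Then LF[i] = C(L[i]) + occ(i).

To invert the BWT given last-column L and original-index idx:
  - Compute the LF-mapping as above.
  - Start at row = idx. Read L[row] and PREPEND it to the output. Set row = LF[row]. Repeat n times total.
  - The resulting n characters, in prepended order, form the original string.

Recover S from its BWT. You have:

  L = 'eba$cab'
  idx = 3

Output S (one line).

Answer: baacbe$

Derivation:
LF mapping: 6 3 1 0 5 2 4
Walk LF starting at row 3, prepending L[row]:
  step 1: row=3, L[3]='$', prepend. Next row=LF[3]=0
  step 2: row=0, L[0]='e', prepend. Next row=LF[0]=6
  step 3: row=6, L[6]='b', prepend. Next row=LF[6]=4
  step 4: row=4, L[4]='c', prepend. Next row=LF[4]=5
  step 5: row=5, L[5]='a', prepend. Next row=LF[5]=2
  step 6: row=2, L[2]='a', prepend. Next row=LF[2]=1
  step 7: row=1, L[1]='b', prepend. Next row=LF[1]=3
Reversed output: baacbe$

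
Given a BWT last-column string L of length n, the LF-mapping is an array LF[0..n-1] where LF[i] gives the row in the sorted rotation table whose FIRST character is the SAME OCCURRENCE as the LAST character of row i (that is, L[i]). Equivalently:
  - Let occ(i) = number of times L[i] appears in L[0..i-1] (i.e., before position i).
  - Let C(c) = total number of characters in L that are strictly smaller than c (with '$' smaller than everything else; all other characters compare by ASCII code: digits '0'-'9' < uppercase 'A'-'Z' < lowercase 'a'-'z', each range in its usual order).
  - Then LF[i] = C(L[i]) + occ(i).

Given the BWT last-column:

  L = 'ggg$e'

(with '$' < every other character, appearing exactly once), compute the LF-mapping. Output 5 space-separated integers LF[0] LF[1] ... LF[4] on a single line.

Char counts: '$':1, 'e':1, 'g':3
C (first-col start): C('$')=0, C('e')=1, C('g')=2
L[0]='g': occ=0, LF[0]=C('g')+0=2+0=2
L[1]='g': occ=1, LF[1]=C('g')+1=2+1=3
L[2]='g': occ=2, LF[2]=C('g')+2=2+2=4
L[3]='$': occ=0, LF[3]=C('$')+0=0+0=0
L[4]='e': occ=0, LF[4]=C('e')+0=1+0=1

Answer: 2 3 4 0 1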